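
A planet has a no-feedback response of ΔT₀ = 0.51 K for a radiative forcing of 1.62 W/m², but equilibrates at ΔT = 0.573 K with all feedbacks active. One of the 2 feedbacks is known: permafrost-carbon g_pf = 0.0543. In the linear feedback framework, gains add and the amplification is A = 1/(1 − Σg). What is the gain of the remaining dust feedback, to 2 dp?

Amplification A = ΔT/ΔT₀ = 0.573/0.51 = 1.124.
Total gain g = 1 − 1/A = 1 − 1/1.124 = 0.1103.
The known gain is 0.0543.
g_dust = 0.1103 − 0.0543 = 0.06.

0.06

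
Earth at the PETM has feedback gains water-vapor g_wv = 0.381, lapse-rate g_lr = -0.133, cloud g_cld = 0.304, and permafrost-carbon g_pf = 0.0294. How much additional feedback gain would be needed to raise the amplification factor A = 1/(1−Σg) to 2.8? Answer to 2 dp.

Current total gain = 0.5814.
Target gain for A = 2.8: g* = 1 − 1/2.8 = 0.6429.
Additional gain needed = 0.6429 − 0.5814 = 0.06.

0.06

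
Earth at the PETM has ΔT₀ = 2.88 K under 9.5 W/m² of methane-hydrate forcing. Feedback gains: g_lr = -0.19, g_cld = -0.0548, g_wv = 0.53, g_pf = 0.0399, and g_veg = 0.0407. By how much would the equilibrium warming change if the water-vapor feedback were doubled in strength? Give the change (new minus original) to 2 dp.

23.10 K

Original: g = 0.3658, ΔT = 2.88/(1−0.3658) = 4.5412 K.
With doubled water-vapor: g' = 0.8958, ΔT' = 2.88/(1−0.8958) = 27.6392 K.
Change = 27.6392 − 4.5412 = 23.10 K.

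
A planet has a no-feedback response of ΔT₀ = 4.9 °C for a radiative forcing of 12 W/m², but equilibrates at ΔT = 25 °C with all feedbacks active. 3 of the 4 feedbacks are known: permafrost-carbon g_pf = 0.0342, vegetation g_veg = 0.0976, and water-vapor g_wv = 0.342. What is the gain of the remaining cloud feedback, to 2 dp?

Amplification A = ΔT/ΔT₀ = 25/4.9 = 5.102.
Total gain g = 1 − 1/A = 1 − 1/5.102 = 0.804.
Known gains sum to 0.0342 + 0.0976 + 0.342 = 0.4738.
g_cld = 0.804 − 0.4738 = 0.33.

0.33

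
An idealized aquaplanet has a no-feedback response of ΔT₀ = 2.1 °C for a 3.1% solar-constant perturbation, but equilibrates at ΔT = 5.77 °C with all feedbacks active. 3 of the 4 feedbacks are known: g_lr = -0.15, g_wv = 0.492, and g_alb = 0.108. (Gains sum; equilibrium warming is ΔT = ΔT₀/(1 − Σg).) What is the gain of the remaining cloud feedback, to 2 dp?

Amplification A = ΔT/ΔT₀ = 5.77/2.1 = 2.748.
Total gain g = 1 − 1/A = 1 − 1/2.748 = 0.6361.
Known gains sum to -0.15 + 0.492 + 0.108 = 0.45.
g_cld = 0.6361 − 0.45 = 0.19.

0.19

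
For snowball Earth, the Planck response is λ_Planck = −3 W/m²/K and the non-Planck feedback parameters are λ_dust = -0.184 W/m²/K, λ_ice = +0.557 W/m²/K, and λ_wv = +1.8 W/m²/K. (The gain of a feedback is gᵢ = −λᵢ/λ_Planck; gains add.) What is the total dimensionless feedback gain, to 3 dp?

0.724

Convert to gains: g_dust = -0.184/3 = -0.06133; g_ice = 0.557/3 = 0.1857; g_wv = 1.8/3 = 0.6.
Total gain g = 0.72437.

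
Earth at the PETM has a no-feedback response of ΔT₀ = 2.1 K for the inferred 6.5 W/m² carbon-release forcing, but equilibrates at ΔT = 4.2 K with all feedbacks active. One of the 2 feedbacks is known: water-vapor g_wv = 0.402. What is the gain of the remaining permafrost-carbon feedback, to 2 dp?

0.10

Amplification A = ΔT/ΔT₀ = 4.2/2.1 = 2.
Total gain g = 1 − 1/A = 1 − 1/2 = 0.5.
The known gain is 0.402.
g_pf = 0.5 − 0.402 = 0.10.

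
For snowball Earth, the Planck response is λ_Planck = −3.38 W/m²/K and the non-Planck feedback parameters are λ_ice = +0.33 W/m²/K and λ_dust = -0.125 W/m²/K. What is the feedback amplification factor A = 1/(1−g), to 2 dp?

1.06

Convert to gains: g_ice = 0.33/3.38 = 0.09763; g_dust = -0.125/3.38 = -0.03698.
Total gain g = 0.06065.
A = 1/(1 − 0.06065) = 1.06.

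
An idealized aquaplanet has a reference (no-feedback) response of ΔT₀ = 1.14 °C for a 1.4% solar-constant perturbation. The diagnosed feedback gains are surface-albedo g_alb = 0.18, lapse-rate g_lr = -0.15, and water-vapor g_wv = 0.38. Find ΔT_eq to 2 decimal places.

Total gain g = 0.18 − 0.15 + 0.38 = 0.41.
Amplification A = 1/(1 − 0.41) = 1.695.
ΔT = 1.14 × 1.695 = 1.93 °C.

1.93 °C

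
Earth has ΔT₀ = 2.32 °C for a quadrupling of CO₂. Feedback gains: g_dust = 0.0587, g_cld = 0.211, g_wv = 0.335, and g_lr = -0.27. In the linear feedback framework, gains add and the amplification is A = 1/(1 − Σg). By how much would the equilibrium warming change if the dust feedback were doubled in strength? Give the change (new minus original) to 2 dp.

0.34 °C

Original: g = 0.3347, ΔT = 2.32/(1−0.3347) = 3.4871 °C.
With doubled dust: g' = 0.3934, ΔT' = 2.32/(1−0.3934) = 3.8246 °C.
Change = 3.8246 − 3.4871 = 0.34 °C.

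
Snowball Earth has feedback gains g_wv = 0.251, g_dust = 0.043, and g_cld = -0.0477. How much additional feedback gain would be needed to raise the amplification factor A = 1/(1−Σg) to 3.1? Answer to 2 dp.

0.43

Current total gain = 0.2463.
Target gain for A = 3.1: g* = 1 − 1/3.1 = 0.6774.
Additional gain needed = 0.6774 − 0.2463 = 0.43.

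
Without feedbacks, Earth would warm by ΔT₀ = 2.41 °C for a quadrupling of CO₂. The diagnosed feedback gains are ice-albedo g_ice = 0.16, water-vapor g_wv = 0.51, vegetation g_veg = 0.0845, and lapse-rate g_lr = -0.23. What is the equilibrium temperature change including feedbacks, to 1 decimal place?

Total gain g = 0.16 + 0.51 + 0.0845 − 0.23 = 0.5245.
Amplification A = 1/(1 − 0.5245) = 2.103.
ΔT = 2.41 × 2.103 = 5.1 °C.

5.1 °C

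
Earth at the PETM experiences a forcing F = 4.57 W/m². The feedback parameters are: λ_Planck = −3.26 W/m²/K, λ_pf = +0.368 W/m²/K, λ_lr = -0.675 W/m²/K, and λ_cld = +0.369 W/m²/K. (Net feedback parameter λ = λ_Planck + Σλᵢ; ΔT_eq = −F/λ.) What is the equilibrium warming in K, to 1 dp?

1.4 K

Net feedback parameter λ = (−3.26) + (+0.368) + (-0.675) + (+0.369) = -3.198 W/m²/K.
ΔT = −F/λ = −4.57/(-3.198) = 1.4 K.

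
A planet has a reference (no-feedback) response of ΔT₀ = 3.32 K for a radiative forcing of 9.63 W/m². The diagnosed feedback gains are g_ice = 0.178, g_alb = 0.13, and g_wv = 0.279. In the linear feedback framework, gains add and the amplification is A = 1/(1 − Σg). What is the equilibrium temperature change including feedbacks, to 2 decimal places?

Total gain g = 0.178 + 0.13 + 0.279 = 0.587.
Amplification A = 1/(1 − 0.587) = 2.421.
ΔT = 3.32 × 2.421 = 8.04 K.

8.04 K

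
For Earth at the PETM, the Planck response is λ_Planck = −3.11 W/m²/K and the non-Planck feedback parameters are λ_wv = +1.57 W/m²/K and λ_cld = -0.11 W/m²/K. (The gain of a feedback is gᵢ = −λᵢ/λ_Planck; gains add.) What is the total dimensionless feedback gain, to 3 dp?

0.469

Convert to gains: g_wv = 1.57/3.11 = 0.5048; g_cld = -0.11/3.11 = -0.03537.
Total gain g = 0.46943.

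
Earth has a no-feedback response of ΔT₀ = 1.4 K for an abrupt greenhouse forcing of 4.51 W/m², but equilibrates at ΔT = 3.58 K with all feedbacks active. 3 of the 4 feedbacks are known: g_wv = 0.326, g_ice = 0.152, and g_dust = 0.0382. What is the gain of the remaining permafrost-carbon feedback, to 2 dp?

Amplification A = ΔT/ΔT₀ = 3.58/1.4 = 2.557.
Total gain g = 1 − 1/A = 1 − 1/2.557 = 0.6089.
Known gains sum to 0.326 + 0.152 + 0.0382 = 0.5162.
g_pf = 0.6089 − 0.5162 = 0.09.

0.09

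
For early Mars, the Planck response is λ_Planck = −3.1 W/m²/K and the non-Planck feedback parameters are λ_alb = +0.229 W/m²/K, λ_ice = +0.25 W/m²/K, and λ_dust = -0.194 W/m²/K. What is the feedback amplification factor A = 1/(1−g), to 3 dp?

Convert to gains: g_alb = 0.229/3.1 = 0.07387; g_ice = 0.25/3.1 = 0.08065; g_dust = -0.194/3.1 = -0.06258.
Total gain g = 0.09194.
A = 1/(1 − 0.09194) = 1.101.

1.101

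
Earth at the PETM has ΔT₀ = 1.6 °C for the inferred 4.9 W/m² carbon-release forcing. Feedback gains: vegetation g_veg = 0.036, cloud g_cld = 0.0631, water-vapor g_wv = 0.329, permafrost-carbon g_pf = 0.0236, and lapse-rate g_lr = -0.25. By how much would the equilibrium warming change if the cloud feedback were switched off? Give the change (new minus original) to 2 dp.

Original: g = 0.2017, ΔT = 1.6/(1−0.2017) = 2.0043 °C.
Without cloud: g' = 0.1386, ΔT' = 1.6/(1−0.1386) = 1.8574 °C.
Change = 1.8574 − 2.0043 = -0.15 °C.

-0.15 °C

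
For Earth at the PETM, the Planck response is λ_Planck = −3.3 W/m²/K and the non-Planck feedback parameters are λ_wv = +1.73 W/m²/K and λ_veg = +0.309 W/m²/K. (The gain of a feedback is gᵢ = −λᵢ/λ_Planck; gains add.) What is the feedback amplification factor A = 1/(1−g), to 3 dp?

2.617

Convert to gains: g_wv = 1.73/3.3 = 0.5242; g_veg = 0.309/3.3 = 0.09364.
Total gain g = 0.61784.
A = 1/(1 − 0.61784) = 2.617.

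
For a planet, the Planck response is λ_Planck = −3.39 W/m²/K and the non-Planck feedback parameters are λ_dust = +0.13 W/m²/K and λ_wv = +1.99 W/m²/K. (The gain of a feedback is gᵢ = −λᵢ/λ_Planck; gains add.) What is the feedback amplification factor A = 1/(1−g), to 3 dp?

Convert to gains: g_dust = 0.13/3.39 = 0.03835; g_wv = 1.99/3.39 = 0.587.
Total gain g = 0.62535.
A = 1/(1 − 0.62535) = 2.669.

2.669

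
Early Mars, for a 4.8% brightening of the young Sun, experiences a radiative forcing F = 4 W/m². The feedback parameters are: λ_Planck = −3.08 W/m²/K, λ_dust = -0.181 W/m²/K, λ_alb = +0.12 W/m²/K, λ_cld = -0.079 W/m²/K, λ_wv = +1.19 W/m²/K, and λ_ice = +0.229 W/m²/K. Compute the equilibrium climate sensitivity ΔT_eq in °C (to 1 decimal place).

2.2 °C

Net feedback parameter λ = (−3.08) + (-0.181) + (+0.12) + (-0.079) + (+1.19) + (+0.229) = -1.801 W/m²/K.
ΔT = −F/λ = −4/(-1.801) = 2.2 °C.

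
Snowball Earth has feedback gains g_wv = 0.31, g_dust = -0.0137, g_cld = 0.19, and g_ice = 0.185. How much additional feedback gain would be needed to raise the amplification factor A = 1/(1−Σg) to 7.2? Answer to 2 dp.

Current total gain = 0.6713.
Target gain for A = 7.2: g* = 1 − 1/7.2 = 0.8611.
Additional gain needed = 0.8611 − 0.6713 = 0.19.

0.19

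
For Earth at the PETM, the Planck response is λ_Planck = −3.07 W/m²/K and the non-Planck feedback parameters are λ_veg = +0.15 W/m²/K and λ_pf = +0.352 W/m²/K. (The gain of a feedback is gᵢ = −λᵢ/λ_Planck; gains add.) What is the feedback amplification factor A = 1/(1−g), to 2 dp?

Convert to gains: g_veg = 0.15/3.07 = 0.04886; g_pf = 0.352/3.07 = 0.1147.
Total gain g = 0.16356.
A = 1/(1 − 0.16356) = 1.20.

1.20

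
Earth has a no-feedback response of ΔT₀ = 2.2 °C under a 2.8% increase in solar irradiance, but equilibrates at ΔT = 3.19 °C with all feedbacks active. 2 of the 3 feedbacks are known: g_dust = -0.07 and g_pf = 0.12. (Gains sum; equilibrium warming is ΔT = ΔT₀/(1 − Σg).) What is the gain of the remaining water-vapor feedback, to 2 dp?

0.26

Amplification A = ΔT/ΔT₀ = 3.19/2.2 = 1.45.
Total gain g = 1 − 1/A = 1 − 1/1.45 = 0.3103.
Known gains sum to -0.07 + 0.12 = 0.05.
g_wv = 0.3103 − 0.05 = 0.26.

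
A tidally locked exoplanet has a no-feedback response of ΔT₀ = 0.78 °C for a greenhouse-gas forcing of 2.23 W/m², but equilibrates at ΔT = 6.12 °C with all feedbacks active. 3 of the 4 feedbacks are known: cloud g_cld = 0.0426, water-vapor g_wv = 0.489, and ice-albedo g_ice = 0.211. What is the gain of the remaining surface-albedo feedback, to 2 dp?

Amplification A = ΔT/ΔT₀ = 6.12/0.78 = 7.846.
Total gain g = 1 − 1/A = 1 − 1/7.846 = 0.8725.
Known gains sum to 0.0426 + 0.489 + 0.211 = 0.7426.
g_alb = 0.8725 − 0.7426 = 0.13.

0.13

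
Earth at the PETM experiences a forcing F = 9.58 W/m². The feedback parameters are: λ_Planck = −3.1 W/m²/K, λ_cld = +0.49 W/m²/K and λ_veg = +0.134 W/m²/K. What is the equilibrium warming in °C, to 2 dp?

Net feedback parameter λ = (−3.1) + (+0.49) + (+0.134) = -2.476 W/m²/K.
ΔT = −F/λ = −9.58/(-2.476) = 3.87 °C.

3.87 °C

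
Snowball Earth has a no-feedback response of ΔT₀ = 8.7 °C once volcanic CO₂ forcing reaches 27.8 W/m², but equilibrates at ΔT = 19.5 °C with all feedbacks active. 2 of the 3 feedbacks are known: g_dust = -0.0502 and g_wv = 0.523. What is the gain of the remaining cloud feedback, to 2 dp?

0.08

Amplification A = ΔT/ΔT₀ = 19.5/8.7 = 2.241.
Total gain g = 1 − 1/A = 1 − 1/2.241 = 0.5538.
Known gains sum to -0.0502 + 0.523 = 0.4728.
g_cld = 0.5538 − 0.4728 = 0.08.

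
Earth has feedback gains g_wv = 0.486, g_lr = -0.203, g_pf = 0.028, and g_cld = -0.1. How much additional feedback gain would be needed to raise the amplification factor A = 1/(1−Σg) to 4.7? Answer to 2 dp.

0.58

Current total gain = 0.211.
Target gain for A = 4.7: g* = 1 − 1/4.7 = 0.7872.
Additional gain needed = 0.7872 − 0.211 = 0.58.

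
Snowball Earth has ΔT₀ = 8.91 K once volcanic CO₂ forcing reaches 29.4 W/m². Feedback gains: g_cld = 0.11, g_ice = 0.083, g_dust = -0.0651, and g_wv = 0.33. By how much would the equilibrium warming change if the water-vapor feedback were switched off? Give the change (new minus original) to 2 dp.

Original: g = 0.4579, ΔT = 8.91/(1−0.4579) = 16.4361 K.
Without water-vapor: g' = 0.1279, ΔT' = 8.91/(1−0.1279) = 10.2167 K.
Change = 10.2167 − 16.4361 = -6.22 K.

-6.22 K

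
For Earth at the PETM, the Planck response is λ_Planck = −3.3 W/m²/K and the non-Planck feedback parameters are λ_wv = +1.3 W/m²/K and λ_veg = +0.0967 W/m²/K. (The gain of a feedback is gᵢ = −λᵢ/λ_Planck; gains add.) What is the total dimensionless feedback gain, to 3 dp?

0.423

Convert to gains: g_wv = 1.3/3.3 = 0.3939; g_veg = 0.0967/3.3 = 0.0293.
Total gain g = 0.4232.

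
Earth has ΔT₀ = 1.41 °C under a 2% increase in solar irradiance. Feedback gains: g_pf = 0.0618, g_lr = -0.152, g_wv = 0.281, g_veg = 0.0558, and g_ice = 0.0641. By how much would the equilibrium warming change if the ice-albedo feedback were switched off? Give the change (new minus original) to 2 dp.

-0.17 °C

Original: g = 0.3107, ΔT = 1.41/(1−0.3107) = 2.0456 °C.
Without ice-albedo: g' = 0.2466, ΔT' = 1.41/(1−0.2466) = 1.8715 °C.
Change = 1.8715 − 2.0456 = -0.17 °C.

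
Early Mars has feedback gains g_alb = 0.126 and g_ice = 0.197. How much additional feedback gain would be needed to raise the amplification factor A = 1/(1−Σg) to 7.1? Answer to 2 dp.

0.54

Current total gain = 0.323.
Target gain for A = 7.1: g* = 1 − 1/7.1 = 0.8592.
Additional gain needed = 0.8592 − 0.323 = 0.54.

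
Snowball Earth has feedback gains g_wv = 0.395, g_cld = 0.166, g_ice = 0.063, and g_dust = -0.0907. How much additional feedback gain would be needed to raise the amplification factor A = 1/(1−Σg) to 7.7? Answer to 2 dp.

0.34

Current total gain = 0.5333.
Target gain for A = 7.7: g* = 1 − 1/7.7 = 0.8701.
Additional gain needed = 0.8701 − 0.5333 = 0.34.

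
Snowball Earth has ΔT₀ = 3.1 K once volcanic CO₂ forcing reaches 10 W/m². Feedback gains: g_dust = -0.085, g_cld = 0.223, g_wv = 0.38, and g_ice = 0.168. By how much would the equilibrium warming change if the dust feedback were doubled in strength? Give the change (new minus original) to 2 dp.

-2.10 K

Original: g = 0.686, ΔT = 3.1/(1−0.686) = 9.8726 K.
With doubled dust: g' = 0.601, ΔT' = 3.1/(1−0.601) = 7.7694 K.
Change = 7.7694 − 9.8726 = -2.10 K.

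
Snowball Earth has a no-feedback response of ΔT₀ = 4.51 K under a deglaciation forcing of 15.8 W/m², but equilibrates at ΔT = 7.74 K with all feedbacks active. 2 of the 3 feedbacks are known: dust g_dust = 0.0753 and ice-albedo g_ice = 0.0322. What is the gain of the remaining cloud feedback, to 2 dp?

0.31

Amplification A = ΔT/ΔT₀ = 7.74/4.51 = 1.716.
Total gain g = 1 − 1/A = 1 − 1/1.716 = 0.4172.
Known gains sum to 0.0753 + 0.0322 = 0.1075.
g_cld = 0.4172 − 0.1075 = 0.31.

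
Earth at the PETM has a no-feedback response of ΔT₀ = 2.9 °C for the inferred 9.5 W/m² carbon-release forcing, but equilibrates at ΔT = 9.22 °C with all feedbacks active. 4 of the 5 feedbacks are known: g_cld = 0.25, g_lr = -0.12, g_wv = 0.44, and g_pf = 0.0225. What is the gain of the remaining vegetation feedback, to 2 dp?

0.09

Amplification A = ΔT/ΔT₀ = 9.22/2.9 = 3.179.
Total gain g = 1 − 1/A = 1 − 1/3.179 = 0.6854.
Known gains sum to 0.25 − 0.12 + 0.44 + 0.0225 = 0.5925.
g_veg = 0.6854 − 0.5925 = 0.09.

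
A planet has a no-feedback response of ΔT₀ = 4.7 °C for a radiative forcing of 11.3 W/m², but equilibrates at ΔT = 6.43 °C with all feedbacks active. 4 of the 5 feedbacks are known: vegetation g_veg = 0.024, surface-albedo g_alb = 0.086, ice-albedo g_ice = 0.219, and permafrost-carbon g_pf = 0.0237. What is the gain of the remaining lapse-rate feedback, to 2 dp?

Amplification A = ΔT/ΔT₀ = 6.43/4.7 = 1.368.
Total gain g = 1 − 1/A = 1 − 1/1.368 = 0.269.
Known gains sum to 0.024 + 0.086 + 0.219 + 0.0237 = 0.3527.
g_lr = 0.269 − 0.3527 = -0.08.

-0.08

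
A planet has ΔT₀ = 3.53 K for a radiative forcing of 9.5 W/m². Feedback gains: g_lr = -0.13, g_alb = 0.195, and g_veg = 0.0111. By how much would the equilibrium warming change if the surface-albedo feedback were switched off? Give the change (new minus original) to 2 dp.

-0.67 K

Original: g = 0.0761, ΔT = 3.53/(1−0.0761) = 3.8208 K.
Without surface-albedo: g' = -0.1189, ΔT' = 3.53/(1+0.1189) = 3.1549 K.
Change = 3.1549 − 3.8208 = -0.67 K.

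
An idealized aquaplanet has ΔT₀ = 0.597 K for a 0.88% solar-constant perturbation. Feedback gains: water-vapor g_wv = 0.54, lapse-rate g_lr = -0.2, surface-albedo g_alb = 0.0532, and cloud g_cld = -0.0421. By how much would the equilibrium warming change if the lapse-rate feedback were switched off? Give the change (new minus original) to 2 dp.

0.41 K

Original: g = 0.3511, ΔT = 0.597/(1−0.3511) = 0.9200 K.
Without lapse-rate: g' = 0.5511, ΔT' = 0.597/(1−0.5511) = 1.3299 K.
Change = 1.3299 − 0.9200 = 0.41 K.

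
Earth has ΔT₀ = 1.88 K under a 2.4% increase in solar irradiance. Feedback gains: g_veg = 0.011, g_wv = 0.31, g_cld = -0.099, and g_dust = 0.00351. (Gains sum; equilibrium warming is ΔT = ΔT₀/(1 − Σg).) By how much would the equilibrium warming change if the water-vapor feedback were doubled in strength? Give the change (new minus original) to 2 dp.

1.62 K

Original: g = 0.22551, ΔT = 1.88/(1−0.22551) = 2.4274 K.
With doubled water-vapor: g' = 0.53551, ΔT' = 1.88/(1−0.53551) = 4.0474 K.
Change = 4.0474 − 2.4274 = 1.62 K.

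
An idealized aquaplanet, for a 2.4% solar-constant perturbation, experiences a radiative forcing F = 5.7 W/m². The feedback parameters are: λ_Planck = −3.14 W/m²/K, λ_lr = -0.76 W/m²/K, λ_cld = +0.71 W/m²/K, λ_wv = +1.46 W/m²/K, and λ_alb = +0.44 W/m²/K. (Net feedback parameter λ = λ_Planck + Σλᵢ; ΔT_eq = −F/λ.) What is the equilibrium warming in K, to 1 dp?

4.4 K

Net feedback parameter λ = (−3.14) + (-0.76) + (+0.71) + (+1.46) + (+0.44) = -1.29 W/m²/K.
ΔT = −F/λ = −5.7/(-1.29) = 4.4 K.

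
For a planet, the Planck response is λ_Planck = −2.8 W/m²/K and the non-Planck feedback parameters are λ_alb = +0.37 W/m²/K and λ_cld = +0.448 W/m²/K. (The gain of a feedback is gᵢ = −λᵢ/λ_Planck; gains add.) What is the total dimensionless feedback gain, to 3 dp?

0.292

Convert to gains: g_alb = 0.37/2.8 = 0.1321; g_cld = 0.448/2.8 = 0.16.
Total gain g = 0.2921.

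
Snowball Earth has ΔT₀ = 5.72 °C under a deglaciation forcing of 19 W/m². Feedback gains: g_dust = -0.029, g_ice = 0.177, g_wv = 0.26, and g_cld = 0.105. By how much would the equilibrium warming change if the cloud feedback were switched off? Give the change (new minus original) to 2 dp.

Original: g = 0.513, ΔT = 5.72/(1−0.513) = 11.7454 °C.
Without cloud: g' = 0.408, ΔT' = 5.72/(1−0.408) = 9.6622 °C.
Change = 9.6622 − 11.7454 = -2.08 °C.

-2.08 °C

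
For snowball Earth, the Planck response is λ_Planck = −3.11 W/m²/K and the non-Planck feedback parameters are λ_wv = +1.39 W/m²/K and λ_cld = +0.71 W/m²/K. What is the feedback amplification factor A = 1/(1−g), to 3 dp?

3.079

Convert to gains: g_wv = 1.39/3.11 = 0.4469; g_cld = 0.71/3.11 = 0.2283.
Total gain g = 0.6752.
A = 1/(1 − 0.6752) = 3.079.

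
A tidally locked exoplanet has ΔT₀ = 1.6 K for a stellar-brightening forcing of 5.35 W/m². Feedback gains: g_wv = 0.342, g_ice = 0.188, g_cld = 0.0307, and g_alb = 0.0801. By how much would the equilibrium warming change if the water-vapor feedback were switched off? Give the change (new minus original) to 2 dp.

-2.17 K

Original: g = 0.6408, ΔT = 1.6/(1−0.6408) = 4.4543 K.
Without water-vapor: g' = 0.2988, ΔT' = 1.6/(1−0.2988) = 2.2818 K.
Change = 2.2818 − 4.4543 = -2.17 K.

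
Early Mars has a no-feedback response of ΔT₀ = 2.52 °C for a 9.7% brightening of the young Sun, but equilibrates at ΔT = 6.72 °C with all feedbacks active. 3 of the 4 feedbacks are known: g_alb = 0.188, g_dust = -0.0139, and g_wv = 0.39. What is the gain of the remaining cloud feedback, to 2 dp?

Amplification A = ΔT/ΔT₀ = 6.72/2.52 = 2.667.
Total gain g = 1 − 1/A = 1 − 1/2.667 = 0.625.
Known gains sum to 0.188 − 0.0139 + 0.39 = 0.5641.
g_cld = 0.625 − 0.5641 = 0.06.

0.06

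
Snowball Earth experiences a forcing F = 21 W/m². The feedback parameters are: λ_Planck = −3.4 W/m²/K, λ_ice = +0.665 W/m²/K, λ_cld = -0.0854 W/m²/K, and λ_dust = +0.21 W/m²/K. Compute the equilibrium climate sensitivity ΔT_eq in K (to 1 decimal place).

8.0 K

Net feedback parameter λ = (−3.4) + (+0.665) + (-0.0854) + (+0.21) = -2.6104 W/m²/K.
ΔT = −F/λ = −21/(-2.6104) = 8.0 K.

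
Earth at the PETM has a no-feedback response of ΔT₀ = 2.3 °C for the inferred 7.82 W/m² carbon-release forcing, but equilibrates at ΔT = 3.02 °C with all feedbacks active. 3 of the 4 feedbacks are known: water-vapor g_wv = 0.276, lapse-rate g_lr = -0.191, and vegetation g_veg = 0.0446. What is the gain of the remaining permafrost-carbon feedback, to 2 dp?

0.11

Amplification A = ΔT/ΔT₀ = 3.02/2.3 = 1.313.
Total gain g = 1 − 1/A = 1 − 1/1.313 = 0.2384.
Known gains sum to 0.276 − 0.191 + 0.0446 = 0.1296.
g_pf = 0.2384 − 0.1296 = 0.11.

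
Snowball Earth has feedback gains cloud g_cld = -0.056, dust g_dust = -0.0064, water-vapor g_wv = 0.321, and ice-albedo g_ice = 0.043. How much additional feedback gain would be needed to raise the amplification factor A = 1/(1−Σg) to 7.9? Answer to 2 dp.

Current total gain = 0.3016.
Target gain for A = 7.9: g* = 1 − 1/7.9 = 0.8734.
Additional gain needed = 0.8734 − 0.3016 = 0.57.

0.57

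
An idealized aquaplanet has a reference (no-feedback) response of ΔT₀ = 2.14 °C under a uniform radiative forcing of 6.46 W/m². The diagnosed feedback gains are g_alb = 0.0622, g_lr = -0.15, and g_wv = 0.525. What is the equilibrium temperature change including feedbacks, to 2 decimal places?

3.80 °C

Total gain g = 0.0622 − 0.15 + 0.525 = 0.4372.
Amplification A = 1/(1 − 0.4372) = 1.777.
ΔT = 2.14 × 1.777 = 3.80 °C.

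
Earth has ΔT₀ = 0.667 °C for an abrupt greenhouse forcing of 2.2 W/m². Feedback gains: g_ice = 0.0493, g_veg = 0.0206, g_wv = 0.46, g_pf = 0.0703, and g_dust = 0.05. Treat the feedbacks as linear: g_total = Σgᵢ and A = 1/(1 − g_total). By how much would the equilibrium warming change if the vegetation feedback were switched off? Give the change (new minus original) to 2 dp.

Original: g = 0.6502, ΔT = 0.667/(1−0.6502) = 1.9068 °C.
Without vegetation: g' = 0.6296, ΔT' = 0.667/(1−0.6296) = 1.8008 °C.
Change = 1.8008 − 1.9068 = -0.11 °C.

-0.11 °C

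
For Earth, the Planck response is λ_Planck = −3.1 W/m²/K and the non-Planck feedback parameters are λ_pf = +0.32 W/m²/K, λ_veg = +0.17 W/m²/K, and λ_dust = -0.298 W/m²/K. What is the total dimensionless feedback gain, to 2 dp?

0.06

Convert to gains: g_pf = 0.32/3.1 = 0.1032; g_veg = 0.17/3.1 = 0.05484; g_dust = -0.298/3.1 = -0.09613.
Total gain g = 0.06191.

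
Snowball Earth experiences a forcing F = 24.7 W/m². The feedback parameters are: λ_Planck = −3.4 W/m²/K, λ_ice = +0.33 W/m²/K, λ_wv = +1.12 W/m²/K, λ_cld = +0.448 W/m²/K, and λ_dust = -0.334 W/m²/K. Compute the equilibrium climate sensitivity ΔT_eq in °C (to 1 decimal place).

Net feedback parameter λ = (−3.4) + (+0.33) + (+1.12) + (+0.448) + (-0.334) = -1.836 W/m²/K.
ΔT = −F/λ = −24.7/(-1.836) = 13.5 °C.

13.5 °C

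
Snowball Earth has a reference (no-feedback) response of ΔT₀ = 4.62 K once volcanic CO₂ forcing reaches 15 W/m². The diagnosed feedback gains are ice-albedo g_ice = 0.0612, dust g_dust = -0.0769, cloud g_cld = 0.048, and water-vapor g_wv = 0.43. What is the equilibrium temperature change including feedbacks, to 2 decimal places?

8.59 K

Total gain g = 0.0612 − 0.0769 + 0.048 + 0.43 = 0.4623.
Amplification A = 1/(1 − 0.4623) = 1.86.
ΔT = 4.62 × 1.86 = 8.59 K.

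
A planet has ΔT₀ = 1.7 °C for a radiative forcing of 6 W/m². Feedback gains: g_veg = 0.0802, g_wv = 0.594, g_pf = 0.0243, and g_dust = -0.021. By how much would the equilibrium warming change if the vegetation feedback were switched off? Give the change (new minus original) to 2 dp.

Original: g = 0.6775, ΔT = 1.7/(1−0.6775) = 5.2713 °C.
Without vegetation: g' = 0.5973, ΔT' = 1.7/(1−0.5973) = 4.2215 °C.
Change = 4.2215 − 5.2713 = -1.05 °C.

-1.05 °C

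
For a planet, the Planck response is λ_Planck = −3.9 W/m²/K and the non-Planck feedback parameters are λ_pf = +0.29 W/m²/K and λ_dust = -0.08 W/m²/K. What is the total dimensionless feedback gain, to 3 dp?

Convert to gains: g_pf = 0.29/3.9 = 0.07436; g_dust = -0.08/3.9 = -0.02051.
Total gain g = 0.05385.

0.054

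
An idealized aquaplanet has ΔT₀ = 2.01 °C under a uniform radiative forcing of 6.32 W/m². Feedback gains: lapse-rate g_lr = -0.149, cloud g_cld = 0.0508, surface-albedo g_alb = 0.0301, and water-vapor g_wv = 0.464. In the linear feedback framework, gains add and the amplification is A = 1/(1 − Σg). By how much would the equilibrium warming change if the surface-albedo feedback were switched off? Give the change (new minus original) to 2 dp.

-0.16 °C

Original: g = 0.3959, ΔT = 2.01/(1−0.3959) = 3.3273 °C.
Without surface-albedo: g' = 0.3658, ΔT' = 2.01/(1−0.3658) = 3.1693 °C.
Change = 3.1693 − 3.3273 = -0.16 °C.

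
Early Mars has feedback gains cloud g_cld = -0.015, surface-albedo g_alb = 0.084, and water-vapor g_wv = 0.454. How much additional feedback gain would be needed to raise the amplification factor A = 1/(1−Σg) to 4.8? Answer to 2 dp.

0.27

Current total gain = 0.523.
Target gain for A = 4.8: g* = 1 − 1/4.8 = 0.7917.
Additional gain needed = 0.7917 − 0.523 = 0.27.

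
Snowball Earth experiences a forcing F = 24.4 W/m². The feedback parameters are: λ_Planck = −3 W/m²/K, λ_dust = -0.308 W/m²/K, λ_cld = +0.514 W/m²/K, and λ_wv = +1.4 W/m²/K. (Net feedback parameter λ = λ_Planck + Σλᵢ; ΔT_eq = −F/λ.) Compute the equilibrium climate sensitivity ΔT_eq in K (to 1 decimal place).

17.5 K

Net feedback parameter λ = (−3) + (-0.308) + (+0.514) + (+1.4) = -1.394 W/m²/K.
ΔT = −F/λ = −24.4/(-1.394) = 17.5 K.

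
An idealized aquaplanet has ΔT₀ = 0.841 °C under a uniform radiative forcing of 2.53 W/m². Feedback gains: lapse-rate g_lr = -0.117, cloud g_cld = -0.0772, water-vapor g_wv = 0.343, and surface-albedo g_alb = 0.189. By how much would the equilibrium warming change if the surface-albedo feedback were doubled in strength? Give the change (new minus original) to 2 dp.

0.51 °C

Original: g = 0.3378, ΔT = 0.841/(1−0.3378) = 1.2700 °C.
With doubled surface-albedo: g' = 0.5268, ΔT' = 0.841/(1−0.5268) = 1.7773 °C.
Change = 1.7773 − 1.2700 = 0.51 °C.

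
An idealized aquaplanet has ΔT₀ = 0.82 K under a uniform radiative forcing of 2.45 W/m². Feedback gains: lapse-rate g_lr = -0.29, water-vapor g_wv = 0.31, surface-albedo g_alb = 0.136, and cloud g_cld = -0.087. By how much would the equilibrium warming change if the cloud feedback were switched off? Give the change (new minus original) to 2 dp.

Original: g = 0.069, ΔT = 0.82/(1−0.069) = 0.8808 K.
Without cloud: g' = 0.156, ΔT' = 0.82/(1−0.156) = 0.9716 K.
Change = 0.9716 − 0.8808 = 0.09 K.

0.09 K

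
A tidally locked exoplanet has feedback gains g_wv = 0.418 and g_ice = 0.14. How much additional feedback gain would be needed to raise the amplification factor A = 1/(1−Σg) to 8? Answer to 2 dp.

Current total gain = 0.558.
Target gain for A = 8: g* = 1 − 1/8 = 0.875.
Additional gain needed = 0.875 − 0.558 = 0.32.

0.32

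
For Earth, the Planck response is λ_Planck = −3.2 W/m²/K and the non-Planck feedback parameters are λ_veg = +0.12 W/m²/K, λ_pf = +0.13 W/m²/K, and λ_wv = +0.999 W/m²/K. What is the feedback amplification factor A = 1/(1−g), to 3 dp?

1.640

Convert to gains: g_veg = 0.12/3.2 = 0.0375; g_pf = 0.13/3.2 = 0.04063; g_wv = 0.999/3.2 = 0.3122.
Total gain g = 0.39033.
A = 1/(1 − 0.39033) = 1.640.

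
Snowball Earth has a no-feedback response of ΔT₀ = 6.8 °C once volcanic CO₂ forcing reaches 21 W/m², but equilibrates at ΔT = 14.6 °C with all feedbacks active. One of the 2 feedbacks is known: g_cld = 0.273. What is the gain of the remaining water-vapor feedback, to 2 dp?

0.26

Amplification A = ΔT/ΔT₀ = 14.6/6.8 = 2.147.
Total gain g = 1 − 1/A = 1 − 1/2.147 = 0.5342.
The known gain is 0.273.
g_wv = 0.5342 − 0.273 = 0.26.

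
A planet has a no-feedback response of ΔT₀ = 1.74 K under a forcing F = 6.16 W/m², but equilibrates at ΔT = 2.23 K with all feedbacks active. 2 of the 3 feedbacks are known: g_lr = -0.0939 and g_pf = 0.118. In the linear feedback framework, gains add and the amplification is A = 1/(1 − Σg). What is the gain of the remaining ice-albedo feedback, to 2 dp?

Amplification A = ΔT/ΔT₀ = 2.23/1.74 = 1.282.
Total gain g = 1 − 1/A = 1 − 1/1.282 = 0.22.
Known gains sum to -0.0939 + 0.118 = 0.0241.
g_ice = 0.22 − 0.0241 = 0.20.

0.20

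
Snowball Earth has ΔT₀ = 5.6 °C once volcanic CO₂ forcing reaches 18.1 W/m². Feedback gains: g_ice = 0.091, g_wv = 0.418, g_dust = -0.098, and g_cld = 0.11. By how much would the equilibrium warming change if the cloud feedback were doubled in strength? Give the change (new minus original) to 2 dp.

Original: g = 0.521, ΔT = 5.6/(1−0.521) = 11.6910 °C.
With doubled cloud: g' = 0.631, ΔT' = 5.6/(1−0.631) = 15.1762 °C.
Change = 15.1762 − 11.6910 = 3.49 °C.

3.49 °C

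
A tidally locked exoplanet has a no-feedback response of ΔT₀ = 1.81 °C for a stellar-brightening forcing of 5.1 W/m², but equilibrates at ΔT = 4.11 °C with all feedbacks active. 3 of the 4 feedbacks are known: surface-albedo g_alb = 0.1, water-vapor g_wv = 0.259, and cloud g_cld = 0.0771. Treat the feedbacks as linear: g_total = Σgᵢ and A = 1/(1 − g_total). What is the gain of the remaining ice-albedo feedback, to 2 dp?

Amplification A = ΔT/ΔT₀ = 4.11/1.81 = 2.271.
Total gain g = 1 − 1/A = 1 − 1/2.271 = 0.5597.
Known gains sum to 0.1 + 0.259 + 0.0771 = 0.4361.
g_ice = 0.5597 − 0.4361 = 0.12.

0.12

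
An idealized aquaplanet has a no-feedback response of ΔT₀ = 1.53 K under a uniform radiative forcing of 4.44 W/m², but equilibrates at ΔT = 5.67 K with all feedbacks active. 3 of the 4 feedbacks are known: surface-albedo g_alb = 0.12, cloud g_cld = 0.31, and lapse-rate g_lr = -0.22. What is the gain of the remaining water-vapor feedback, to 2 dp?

Amplification A = ΔT/ΔT₀ = 5.67/1.53 = 3.706.
Total gain g = 1 − 1/A = 1 − 1/3.706 = 0.7302.
Known gains sum to 0.12 + 0.31 − 0.22 = 0.21.
g_wv = 0.7302 − 0.21 = 0.52.

0.52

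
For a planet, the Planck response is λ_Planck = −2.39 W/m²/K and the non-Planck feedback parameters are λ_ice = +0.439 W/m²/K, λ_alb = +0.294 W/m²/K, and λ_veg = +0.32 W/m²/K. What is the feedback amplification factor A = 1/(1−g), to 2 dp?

1.79

Convert to gains: g_ice = 0.439/2.39 = 0.1837; g_alb = 0.294/2.39 = 0.123; g_veg = 0.32/2.39 = 0.1339.
Total gain g = 0.4406.
A = 1/(1 − 0.4406) = 1.79.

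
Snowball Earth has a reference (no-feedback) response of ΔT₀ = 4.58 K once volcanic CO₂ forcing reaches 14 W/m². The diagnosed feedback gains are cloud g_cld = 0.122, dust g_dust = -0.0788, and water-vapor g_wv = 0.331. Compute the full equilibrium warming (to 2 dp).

Total gain g = 0.122 − 0.0788 + 0.331 = 0.3742.
Amplification A = 1/(1 − 0.3742) = 1.598.
ΔT = 4.58 × 1.598 = 7.32 K.

7.32 K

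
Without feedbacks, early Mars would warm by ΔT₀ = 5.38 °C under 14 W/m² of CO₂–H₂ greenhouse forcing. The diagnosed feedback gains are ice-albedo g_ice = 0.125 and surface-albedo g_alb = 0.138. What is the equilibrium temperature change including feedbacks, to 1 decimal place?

7.3 °C

Total gain g = 0.125 + 0.138 = 0.263.
Amplification A = 1/(1 − 0.263) = 1.357.
ΔT = 5.38 × 1.357 = 7.3 °C.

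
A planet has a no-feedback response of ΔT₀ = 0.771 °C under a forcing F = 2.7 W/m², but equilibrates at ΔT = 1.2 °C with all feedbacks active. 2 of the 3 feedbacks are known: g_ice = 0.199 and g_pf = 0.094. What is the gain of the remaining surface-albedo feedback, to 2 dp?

Amplification A = ΔT/ΔT₀ = 1.2/0.771 = 1.556.
Total gain g = 1 − 1/A = 1 − 1/1.556 = 0.3573.
Known gains sum to 0.199 + 0.094 = 0.293.
g_alb = 0.3573 − 0.293 = 0.06.

0.06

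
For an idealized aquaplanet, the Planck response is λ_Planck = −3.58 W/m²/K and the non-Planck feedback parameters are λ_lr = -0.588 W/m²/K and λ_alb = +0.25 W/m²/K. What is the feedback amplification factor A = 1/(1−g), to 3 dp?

Convert to gains: g_lr = -0.588/3.58 = -0.1642; g_alb = 0.25/3.58 = 0.06983.
Total gain g = -0.09437.
A = 1/(1 + 0.09437) = 0.914.

0.914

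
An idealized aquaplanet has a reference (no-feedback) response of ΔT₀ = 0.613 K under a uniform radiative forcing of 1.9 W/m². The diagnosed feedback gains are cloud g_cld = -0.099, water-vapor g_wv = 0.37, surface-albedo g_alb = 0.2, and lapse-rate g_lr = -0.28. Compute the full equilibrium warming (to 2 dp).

0.76 K

Total gain g = -0.099 + 0.37 + 0.2 − 0.28 = 0.191.
Amplification A = 1/(1 − 0.191) = 1.236.
ΔT = 0.613 × 1.236 = 0.76 K.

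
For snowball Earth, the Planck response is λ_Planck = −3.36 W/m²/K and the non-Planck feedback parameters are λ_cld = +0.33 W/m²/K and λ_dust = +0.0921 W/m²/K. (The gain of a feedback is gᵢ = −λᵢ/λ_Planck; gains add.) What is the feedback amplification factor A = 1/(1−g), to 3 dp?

Convert to gains: g_cld = 0.33/3.36 = 0.09821; g_dust = 0.0921/3.36 = 0.02741.
Total gain g = 0.12562.
A = 1/(1 − 0.12562) = 1.144.

1.144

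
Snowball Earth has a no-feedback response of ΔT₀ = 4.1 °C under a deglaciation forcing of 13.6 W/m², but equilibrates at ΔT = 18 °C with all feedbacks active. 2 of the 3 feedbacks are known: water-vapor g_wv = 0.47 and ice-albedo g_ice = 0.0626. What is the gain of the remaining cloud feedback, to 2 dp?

Amplification A = ΔT/ΔT₀ = 18/4.1 = 4.39.
Total gain g = 1 − 1/A = 1 − 1/4.39 = 0.7722.
Known gains sum to 0.47 + 0.0626 = 0.5326.
g_cld = 0.7722 − 0.5326 = 0.24.

0.24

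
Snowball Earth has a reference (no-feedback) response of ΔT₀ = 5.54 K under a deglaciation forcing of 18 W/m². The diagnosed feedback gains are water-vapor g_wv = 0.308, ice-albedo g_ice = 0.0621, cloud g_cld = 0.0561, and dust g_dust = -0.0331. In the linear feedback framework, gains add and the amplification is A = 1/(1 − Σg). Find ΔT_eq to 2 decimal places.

9.13 K

Total gain g = 0.308 + 0.0621 + 0.0561 − 0.0331 = 0.3931.
Amplification A = 1/(1 − 0.3931) = 1.648.
ΔT = 5.54 × 1.648 = 9.13 K.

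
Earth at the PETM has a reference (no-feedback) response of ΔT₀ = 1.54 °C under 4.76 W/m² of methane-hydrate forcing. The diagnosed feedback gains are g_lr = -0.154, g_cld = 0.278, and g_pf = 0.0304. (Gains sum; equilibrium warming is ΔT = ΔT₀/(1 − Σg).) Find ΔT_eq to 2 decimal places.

Total gain g = -0.154 + 0.278 + 0.0304 = 0.1544.
Amplification A = 1/(1 − 0.1544) = 1.183.
ΔT = 1.54 × 1.183 = 1.82 °C.

1.82 °C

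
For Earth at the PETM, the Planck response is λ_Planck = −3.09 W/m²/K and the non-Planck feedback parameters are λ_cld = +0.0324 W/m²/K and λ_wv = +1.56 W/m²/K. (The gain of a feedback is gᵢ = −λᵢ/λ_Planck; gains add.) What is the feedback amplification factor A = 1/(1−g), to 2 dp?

Convert to gains: g_cld = 0.0324/3.09 = 0.01049; g_wv = 1.56/3.09 = 0.5049.
Total gain g = 0.51539.
A = 1/(1 − 0.51539) = 2.06.

2.06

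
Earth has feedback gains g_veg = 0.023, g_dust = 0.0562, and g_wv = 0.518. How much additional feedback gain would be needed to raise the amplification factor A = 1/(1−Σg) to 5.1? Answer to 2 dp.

Current total gain = 0.5972.
Target gain for A = 5.1: g* = 1 − 1/5.1 = 0.8039.
Additional gain needed = 0.8039 − 0.5972 = 0.21.

0.21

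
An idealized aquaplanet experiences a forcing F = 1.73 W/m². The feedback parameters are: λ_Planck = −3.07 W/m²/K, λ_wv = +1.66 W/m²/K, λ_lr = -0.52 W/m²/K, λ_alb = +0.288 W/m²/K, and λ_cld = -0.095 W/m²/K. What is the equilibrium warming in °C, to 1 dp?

Net feedback parameter λ = (−3.07) + (+1.66) + (-0.52) + (+0.288) + (-0.095) = -1.737 W/m²/K.
ΔT = −F/λ = −1.73/(-1.737) = 1.0 °C.

1.0 °C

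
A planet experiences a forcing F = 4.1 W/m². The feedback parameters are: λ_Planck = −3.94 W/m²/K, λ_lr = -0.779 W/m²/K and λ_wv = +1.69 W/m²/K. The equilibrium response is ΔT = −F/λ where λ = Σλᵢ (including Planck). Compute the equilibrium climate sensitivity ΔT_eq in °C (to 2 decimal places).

1.35 °C

Net feedback parameter λ = (−3.94) + (-0.779) + (+1.69) = -3.029 W/m²/K.
ΔT = −F/λ = −4.1/(-3.029) = 1.35 °C.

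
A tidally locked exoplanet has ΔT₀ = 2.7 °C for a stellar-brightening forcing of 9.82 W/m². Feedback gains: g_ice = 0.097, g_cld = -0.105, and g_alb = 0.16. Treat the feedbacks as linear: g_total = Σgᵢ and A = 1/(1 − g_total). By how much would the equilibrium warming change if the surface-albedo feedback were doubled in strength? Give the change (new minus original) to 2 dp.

Original: g = 0.152, ΔT = 2.7/(1−0.152) = 3.1840 °C.
With doubled surface-albedo: g' = 0.312, ΔT' = 2.7/(1−0.312) = 3.9244 °C.
Change = 3.9244 − 3.1840 = 0.74 °C.

0.74 °C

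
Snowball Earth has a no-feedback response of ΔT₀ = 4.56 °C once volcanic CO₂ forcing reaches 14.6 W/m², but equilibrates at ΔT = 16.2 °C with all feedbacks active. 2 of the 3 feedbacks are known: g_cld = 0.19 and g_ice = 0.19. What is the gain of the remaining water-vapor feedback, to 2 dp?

Amplification A = ΔT/ΔT₀ = 16.2/4.56 = 3.553.
Total gain g = 1 − 1/A = 1 − 1/3.553 = 0.7185.
Known gains sum to 0.19 + 0.19 = 0.38.
g_wv = 0.7185 − 0.38 = 0.34.

0.34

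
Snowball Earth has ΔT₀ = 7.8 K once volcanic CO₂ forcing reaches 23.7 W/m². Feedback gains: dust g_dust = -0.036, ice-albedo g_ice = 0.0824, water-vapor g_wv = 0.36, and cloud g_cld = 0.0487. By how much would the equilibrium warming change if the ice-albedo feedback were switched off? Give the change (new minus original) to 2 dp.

Original: g = 0.4551, ΔT = 7.8/(1−0.4551) = 14.3146 K.
Without ice-albedo: g' = 0.3727, ΔT' = 7.8/(1−0.3727) = 12.4342 K.
Change = 12.4342 − 14.3146 = -1.88 K.

-1.88 K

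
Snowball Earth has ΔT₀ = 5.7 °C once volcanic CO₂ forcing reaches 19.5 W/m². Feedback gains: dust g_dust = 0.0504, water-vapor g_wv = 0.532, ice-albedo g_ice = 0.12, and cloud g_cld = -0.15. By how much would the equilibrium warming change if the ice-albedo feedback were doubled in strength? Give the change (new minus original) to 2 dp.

4.66 °C

Original: g = 0.5524, ΔT = 5.7/(1−0.5524) = 12.7346 °C.
With doubled ice-albedo: g' = 0.6724, ΔT' = 5.7/(1−0.6724) = 17.3993 °C.
Change = 17.3993 − 12.7346 = 4.66 °C.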